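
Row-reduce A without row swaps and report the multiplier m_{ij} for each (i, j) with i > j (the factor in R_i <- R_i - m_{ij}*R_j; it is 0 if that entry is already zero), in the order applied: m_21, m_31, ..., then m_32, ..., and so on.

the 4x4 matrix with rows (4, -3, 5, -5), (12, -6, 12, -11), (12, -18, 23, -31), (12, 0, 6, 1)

Forward elimination:
R2 <- R2 - (3)*R1:  [  0   3  -3   4 ]
R3 <- R3 - (3)*R1:  [   0   -9    8  -16 ]
R4 <- R4 - (3)*R1:  [  0   9  -9  16 ]
R3 <- R3 - (-3)*R2:  [  0   0  -1  -4 ]
R4 <- R4 - (3)*R2:  [ 0  0  0  4 ]
R4: entry in column 3 is already 0 -> m_{43} = 0 (no row operation needed)
Multipliers (in order of application): m_{21} = 3, m_{31} = 3, m_{41} = 3, m_{32} = -3, m_{42} = 3, m_{43} = 0

multipliers: 3, 3, 3, -3, 3, 0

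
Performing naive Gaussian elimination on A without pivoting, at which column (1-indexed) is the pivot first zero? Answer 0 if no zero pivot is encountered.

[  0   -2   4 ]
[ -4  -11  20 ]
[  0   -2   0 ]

Naive forward elimination:
Pivot entry (1,1) is zero but row 2 has -4 in column 1 -> naive elimination stops; a row interchange (e.g. R1 <-> R2) would be required here.

first zero-pivot column = 1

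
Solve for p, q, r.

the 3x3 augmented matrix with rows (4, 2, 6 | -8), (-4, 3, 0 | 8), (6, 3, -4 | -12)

(-2, 0, 0)

Forward elimination on [A|b]:
R2 <- R2 - (-1)*R1:  [ 0  5  6  0 ]
R3 <- R3 - (3/2)*R1:  [   0    0  -13    0 ]
Row echelon form:
[ 4  2    6  |  -8 ]
[ 0  5    6  |   0 ]
[ 0  0  -13  |   0 ]
Back-substitution:
r = (0) / -13 = 0
q = (0 - (6)*(0)) / 5 = 0
p = (-8 - (2)*(0) - (6)*(0)) / 4 = -2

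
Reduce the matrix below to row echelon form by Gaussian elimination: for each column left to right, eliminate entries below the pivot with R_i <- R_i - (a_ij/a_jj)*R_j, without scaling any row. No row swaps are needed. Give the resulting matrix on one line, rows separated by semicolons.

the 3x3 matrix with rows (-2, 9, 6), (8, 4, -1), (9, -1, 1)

Forward elimination:
R2 <- R2 - (-4)*R1:  [  0  40  23 ]
R3 <- R3 - (-9/2)*R1:  [    0  79/2    28 ]
R3 <- R3 - (79/80)*R2:  [      0       0  423/80 ]
Row echelon form:
[ -2   9       6 ]
[  0  40      23 ]
[  0   0  423/80 ]

REF = [-2 9 6; 0 40 23; 0 0 423/80]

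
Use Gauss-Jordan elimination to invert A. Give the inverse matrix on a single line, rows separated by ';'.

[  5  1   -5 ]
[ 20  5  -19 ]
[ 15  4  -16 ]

inverse = [2/5 2/5 -3/5; -7/2 1/2 1/2; -1/2 1/2 -1/2]

Gauss-Jordan on [A | I]:
R1 <- (1/5)*R1:  [   1  1/5   -1  |  1/5    0    0 ]
R2 <- R2 - (20)*R1:  [  0   1   1  |  -4   1   0 ]
R3 <- R3 - (15)*R1:  [  0   1  -1  |  -3   0   1 ]
R1 <- R1 - (1/5)*R2:  [    1     0  -6/5  |     1  -1/5     0 ]
R3 <- R3 - (1)*R2:  [  0   0  -2  |   1  -1   1 ]
R3 <- (1/-2)*R3:  [    0     0     1  |  -1/2   1/2  -1/2 ]
R1 <- R1 - (-6/5)*R3:  [    1     0     0  |   2/5   2/5  -3/5 ]
R2 <- R2 - (1)*R3:  [    0     1     0  |  -7/2   1/2   1/2 ]
Right block of [I | A^{-1}] is the inverse:
[  2/5  2/5  -3/5 ]
[ -7/2  1/2   1/2 ]
[ -1/2  1/2  -1/2 ]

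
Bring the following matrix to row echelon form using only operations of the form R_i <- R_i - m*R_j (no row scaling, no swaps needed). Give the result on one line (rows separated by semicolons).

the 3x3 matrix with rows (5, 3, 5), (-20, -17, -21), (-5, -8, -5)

Forward elimination:
R2 <- R2 - (-4)*R1:  [  0  -5  -1 ]
R3 <- R3 - (-1)*R1:  [  0  -5   0 ]
R3 <- R3 - (1)*R2:  [ 0  0  1 ]
Row echelon form:
[ 5   3   5 ]
[ 0  -5  -1 ]
[ 0   0   1 ]

REF = [5 3 5; 0 -5 -1; 0 0 1]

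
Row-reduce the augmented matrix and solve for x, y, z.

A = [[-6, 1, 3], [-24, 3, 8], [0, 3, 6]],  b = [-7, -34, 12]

(2, 2, 1)

Forward elimination on [A|b]:
R2 <- R2 - (4)*R1:  [  0  -1  -4  -6 ]
R3 <- R3 - (-3)*R2:  [  0   0  -6  -6 ]
Row echelon form:
[ -6   1   3  |  -7 ]
[  0  -1  -4  |  -6 ]
[  0   0  -6  |  -6 ]
Back-substitution:
z = (-6) / -6 = 1
y = (-6 - (-4)*(1)) / -1 = 2
x = (-7 - (1)*(2) - (3)*(1)) / -6 = 2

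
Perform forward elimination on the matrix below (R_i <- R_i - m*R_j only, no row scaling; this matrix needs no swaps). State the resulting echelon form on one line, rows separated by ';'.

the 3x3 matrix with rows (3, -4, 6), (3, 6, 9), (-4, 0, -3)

Forward elimination:
R2 <- R2 - (1)*R1:  [  0  10   3 ]
R3 <- R3 - (-4/3)*R1:  [     0  -16/3      5 ]
R3 <- R3 - (-8/15)*R2:  [    0     0  33/5 ]
Row echelon form:
[ 3  -4     6 ]
[ 0  10     3 ]
[ 0   0  33/5 ]

REF = [3 -4 6; 0 10 3; 0 0 33/5]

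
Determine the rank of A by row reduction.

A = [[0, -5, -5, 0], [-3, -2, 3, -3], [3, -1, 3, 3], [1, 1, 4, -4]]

Row reduction:
R1 <-> R2   (pivot in column 1 was zero)
[ -3  -2   3  -3 ]
[  0  -5  -5   0 ]
[  3  -1   3   3 ]
[  1   1   4  -4 ]
R3 <- R3 - (-1)*R1:  [  0  -3   6   0 ]
R4 <- R4 - (-1/3)*R1:  [   0  1/3    5   -5 ]
R3 <- R3 - (3/5)*R2:  [ 0  0  9  0 ]
R4 <- R4 - (-1/15)*R2:  [    0     0  14/3    -5 ]
R4 <- R4 - (14/27)*R3:  [  0   0   0  -5 ]
Row echelon form:
[ -3  -2   3  -3 ]
[  0  -5  -5   0 ]
[  0   0   9   0 ]
[  0   0   0  -5 ]
Nonzero rows / pivot columns: 4

rank(A) = 4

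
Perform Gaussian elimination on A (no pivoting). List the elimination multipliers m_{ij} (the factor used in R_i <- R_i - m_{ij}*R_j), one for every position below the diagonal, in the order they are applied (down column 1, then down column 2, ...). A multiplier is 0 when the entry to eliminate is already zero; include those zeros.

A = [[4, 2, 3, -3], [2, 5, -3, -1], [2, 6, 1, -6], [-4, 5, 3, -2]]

multipliers: 1/2, 1/2, -1, 5/4, 7/4, 111/41

Forward elimination:
R2 <- R2 - (1/2)*R1:  [    0     4  -9/2   1/2 ]
R3 <- R3 - (1/2)*R1:  [    0     5  -1/2  -9/2 ]
R4 <- R4 - (-1)*R1:  [  0   7   6  -5 ]
R3 <- R3 - (5/4)*R2:  [     0      0   41/8  -41/8 ]
R4 <- R4 - (7/4)*R2:  [     0      0  111/8  -47/8 ]
R4 <- R4 - (111/41)*R3:  [ 0  0  0  8 ]
Multipliers (in order of application): m_{21} = 1/2, m_{31} = 1/2, m_{41} = -1, m_{32} = 5/4, m_{42} = 7/4, m_{43} = 111/41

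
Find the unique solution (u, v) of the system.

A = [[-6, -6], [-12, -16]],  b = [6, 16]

(0, -1)

Forward elimination on [A|b]:
R2 <- R2 - (2)*R1:  [  0  -4   4 ]
Row echelon form:
[ -6  -6  |  6 ]
[  0  -4  |  4 ]
Back-substitution:
v = (4) / -4 = -1
u = (6 - (-6)*(-1)) / -6 = 0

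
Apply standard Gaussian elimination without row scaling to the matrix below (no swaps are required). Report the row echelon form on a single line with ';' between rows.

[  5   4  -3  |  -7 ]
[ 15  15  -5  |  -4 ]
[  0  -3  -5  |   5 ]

REF = [5 4 -3 -7; 0 3 4 17; 0 0 -1 22]

Forward elimination:
R2 <- R2 - (3)*R1:  [  0   3   4  17 ]
R3 <- R3 - (-1)*R2:  [  0   0  -1  22 ]
Row echelon form:
[ 5  4  -3  |  -7 ]
[ 0  3   4  |  17 ]
[ 0  0  -1  |  22 ]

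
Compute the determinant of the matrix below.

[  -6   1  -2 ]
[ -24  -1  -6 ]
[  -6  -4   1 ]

det(A) = 30

Forward elimination:
R2 <- R2 - (4)*R1:  [  0  -5   2 ]
R3 <- R3 - (1)*R1:  [  0  -5   3 ]
R3 <- R3 - (1)*R2:  [ 0  0  1 ]
Upper-triangular form:
[ -6   1  -2 ]
[  0  -5   2 ]
[  0   0   1 ]
det(A) = (-1)^0 * (-6) * (-5) * (1) = 30  (0 row swaps -> sign +1)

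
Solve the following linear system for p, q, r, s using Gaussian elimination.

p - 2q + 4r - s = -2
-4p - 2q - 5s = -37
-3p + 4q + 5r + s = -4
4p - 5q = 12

Forward elimination on [A|b]:
R2 <- R2 - (-4)*R1:  [   0  -10   16   -9  -45 ]
R3 <- R3 - (-3)*R1:  [   0   -2   17   -2  -10 ]
R4 <- R4 - (4)*R1:  [   0    3  -16    4   20 ]
R3 <- R3 - (1/5)*R2:  [    0     0  69/5  -1/5    -1 ]
R4 <- R4 - (-3/10)*R2:  [     0      0  -56/5  13/10   13/2 ]
R4 <- R4 - (-56/69)*R3:  [       0        0        0  157/138  785/138 ]
Row echelon form:
[ 1   -2     4       -1  |       -2 ]
[ 0  -10    16       -9  |      -45 ]
[ 0    0  69/5     -1/5  |       -1 ]
[ 0    0     0  157/138  |  785/138 ]
Back-substitution:
s = (785/138) / (157/138) = 5
r = (-1 - (-1/5)*(5)) / (69/5) = 0
q = (-45 - (16)*(0) - (-9)*(5)) / -10 = 0
p = (-2 - (-2)*(0) - (4)*(0) - (-1)*(5)) / 1 = 3

(3, 0, 0, 5)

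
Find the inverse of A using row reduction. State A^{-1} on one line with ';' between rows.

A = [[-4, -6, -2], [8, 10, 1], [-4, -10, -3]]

Gauss-Jordan on [A | I]:
R1 <- (1/-4)*R1:  [    1   3/2   1/2  |  -1/4     0     0 ]
R2 <- R2 - (8)*R1:  [  0  -2  -3  |   2   1   0 ]
R3 <- R3 - (-4)*R1:  [  0  -4  -1  |  -1   0   1 ]
R2 <- (1/-2)*R2:  [    0     1   3/2  |    -1  -1/2     0 ]
R1 <- R1 - (3/2)*R2:  [    1     0  -7/4  |   5/4   3/4     0 ]
R3 <- R3 - (-4)*R2:  [  0   0   5  |  -5  -2   1 ]
R3 <- (1/5)*R3:  [    0     0     1  |    -1  -2/5   1/5 ]
R1 <- R1 - (-7/4)*R3:  [    1     0     0  |  -1/2  1/20  7/20 ]
R2 <- R2 - (3/2)*R3:  [     0      1      0  |    1/2   1/10  -3/10 ]
Right block of [I | A^{-1}] is the inverse:
[ -1/2  1/20   7/20 ]
[  1/2  1/10  -3/10 ]
[   -1  -2/5    1/5 ]

inverse = [-1/2 1/20 7/20; 1/2 1/10 -3/10; -1 -2/5 1/5]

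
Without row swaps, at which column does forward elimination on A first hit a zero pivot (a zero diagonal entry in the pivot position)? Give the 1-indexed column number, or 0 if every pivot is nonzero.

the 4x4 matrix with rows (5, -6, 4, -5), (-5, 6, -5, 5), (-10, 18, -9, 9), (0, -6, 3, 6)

first zero-pivot column = 2

Naive forward elimination:
R2 <- R2 - (-1)*R1:  [  0   0  -1   0 ]
R3 <- R3 - (-2)*R1:  [  0   6  -1  -1 ]
Matrix at this point:
[ 5  -6   4  -5 ]
[ 0   0  -1   0 ]
[ 0   6  -1  -1 ]
[ 0  -6   3   6 ]
Pivot entry (2,2) is zero but row 3 has 6 in column 2 -> naive elimination stops; a row interchange (e.g. R2 <-> R3) would be required here.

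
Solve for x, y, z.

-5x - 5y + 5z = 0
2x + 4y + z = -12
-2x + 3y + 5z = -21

Forward elimination on [A|b]:
R2 <- R2 - (-2/5)*R1:  [   0    2    3  -12 ]
R3 <- R3 - (2/5)*R1:  [   0    5    3  -21 ]
R3 <- R3 - (5/2)*R2:  [    0     0  -9/2     9 ]
Row echelon form:
[ -5  -5     5  |    0 ]
[  0   2     3  |  -12 ]
[  0   0  -9/2  |    9 ]
Back-substitution:
z = (9) / (-9/2) = -2
y = (-12 - (3)*(-2)) / 2 = -3
x = (0 - (-5)*(-3) - (5)*(-2)) / -5 = 1

(1, -3, -2)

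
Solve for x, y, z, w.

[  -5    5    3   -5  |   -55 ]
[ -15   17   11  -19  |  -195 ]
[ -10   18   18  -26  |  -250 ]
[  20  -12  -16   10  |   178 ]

(1, -4, -5, 3)

Forward elimination on [A|b]:
R2 <- R2 - (3)*R1:  [   0    2    2   -4  -30 ]
R3 <- R3 - (2)*R1:  [    0     8    12   -16  -140 ]
R4 <- R4 - (-4)*R1:  [   0    8   -4  -10  -42 ]
R3 <- R3 - (4)*R2:  [   0    0    4    0  -20 ]
R4 <- R4 - (4)*R2:  [   0    0  -12    6   78 ]
R4 <- R4 - (-3)*R3:  [  0   0   0   6  18 ]
Row echelon form:
[ -5  5  3  -5  |  -55 ]
[  0  2  2  -4  |  -30 ]
[  0  0  4   0  |  -20 ]
[  0  0  0   6  |   18 ]
Back-substitution:
w = (18) / 6 = 3
z = (-20) / 4 = -5
y = (-30 - (2)*(-5) - (-4)*(3)) / 2 = -4
x = (-55 - (5)*(-4) - (3)*(-5) - (-5)*(3)) / -5 = 1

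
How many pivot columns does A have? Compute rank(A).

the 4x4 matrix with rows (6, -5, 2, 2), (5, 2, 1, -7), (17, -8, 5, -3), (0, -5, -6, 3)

rank(A) = 3

Row reduction:
R2 <- R2 - (5/6)*R1:  [     0   37/6   -2/3  -26/3 ]
R3 <- R3 - (17/6)*R1:  [     0   37/6   -2/3  -26/3 ]
R3 <- R3 - (1)*R2:  [ 0  0  0  0 ]
R4 <- R4 - (-30/37)*R2:  [       0        0  -242/37  -149/37 ]
R3 <-> R4   (pivot in column 3 was zero)
[ 6    -5        2        2 ]
[ 0  37/6     -2/3    -26/3 ]
[ 0     0  -242/37  -149/37 ]
[ 0     0        0        0 ]
Row echelon form:
[ 6    -5        2        2 ]
[ 0  37/6     -2/3    -26/3 ]
[ 0     0  -242/37  -149/37 ]
[ 0     0        0        0 ]
Nonzero rows / pivot columns: 3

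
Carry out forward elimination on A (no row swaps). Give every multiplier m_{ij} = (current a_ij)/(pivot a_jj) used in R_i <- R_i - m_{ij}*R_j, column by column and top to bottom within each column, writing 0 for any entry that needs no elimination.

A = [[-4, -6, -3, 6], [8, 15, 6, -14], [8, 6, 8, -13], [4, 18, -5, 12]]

Forward elimination:
R2 <- R2 - (-2)*R1:  [  0   3   0  -2 ]
R3 <- R3 - (-2)*R1:  [  0  -6   2  -1 ]
R4 <- R4 - (-1)*R1:  [  0  12  -8  18 ]
R3 <- R3 - (-2)*R2:  [  0   0   2  -5 ]
R4 <- R4 - (4)*R2:  [  0   0  -8  26 ]
R4 <- R4 - (-4)*R3:  [ 0  0  0  6 ]
Multipliers (in order of application): m_{21} = -2, m_{31} = -2, m_{41} = -1, m_{32} = -2, m_{42} = 4, m_{43} = -4

multipliers: -2, -2, -1, -2, 4, -4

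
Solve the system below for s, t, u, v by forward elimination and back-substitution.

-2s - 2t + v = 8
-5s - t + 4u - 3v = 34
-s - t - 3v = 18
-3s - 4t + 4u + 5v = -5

(-5, -1, -1, -4)

Forward elimination on [A|b]:
R2 <- R2 - (5/2)*R1:  [     0      4      4  -11/2     14 ]
R3 <- R3 - (1/2)*R1:  [    0     0     0  -7/2    14 ]
R4 <- R4 - (3/2)*R1:  [   0   -1    4  7/2  -17 ]
R4 <- R4 - (-1/4)*R2:  [     0      0      5   17/8  -27/2 ]
R3 <-> R4   (pivot in column 3 was zero)
[ -2  -2  0      1      8 ]
[  0   4  4  -11/2     14 ]
[  0   0  5   17/8  -27/2 ]
[  0   0  0   -7/2     14 ]
Row echelon form:
[ -2  -2  0      1  |      8 ]
[  0   4  4  -11/2  |     14 ]
[  0   0  5   17/8  |  -27/2 ]
[  0   0  0   -7/2  |     14 ]
Back-substitution:
v = (14) / (-7/2) = -4
u = (-27/2 - (17/8)*(-4)) / 5 = -1
t = (14 - (4)*(-1) - (-11/2)*(-4)) / 4 = -1
s = (8 - (-2)*(-1) - (1)*(-4)) / -2 = -5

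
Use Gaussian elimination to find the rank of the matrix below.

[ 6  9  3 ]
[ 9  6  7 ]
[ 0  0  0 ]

rank(A) = 2

Row reduction:
R2 <- R2 - (3/2)*R1:  [     0  -15/2    5/2 ]
Row echelon form:
[ 6      9    3 ]
[ 0  -15/2  5/2 ]
[ 0      0    0 ]
Nonzero rows / pivot columns: 2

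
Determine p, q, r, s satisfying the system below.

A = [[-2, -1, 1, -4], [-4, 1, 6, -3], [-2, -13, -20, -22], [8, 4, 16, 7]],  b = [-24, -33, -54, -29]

(-1, 2, -4, 5)

Forward elimination on [A|b]:
R2 <- R2 - (2)*R1:  [  0   3   4   5  15 ]
R3 <- R3 - (1)*R1:  [   0  -12  -21  -18  -30 ]
R4 <- R4 - (-4)*R1:  [    0     0    20    -9  -125 ]
R3 <- R3 - (-4)*R2:  [  0   0  -5   2  30 ]
R4 <- R4 - (-4)*R3:  [  0   0   0  -1  -5 ]
Row echelon form:
[ -2  -1   1  -4  |  -24 ]
[  0   3   4   5  |   15 ]
[  0   0  -5   2  |   30 ]
[  0   0   0  -1  |   -5 ]
Back-substitution:
s = (-5) / -1 = 5
r = (30 - (2)*(5)) / -5 = -4
q = (15 - (4)*(-4) - (5)*(5)) / 3 = 2
p = (-24 - (-1)*(2) - (1)*(-4) - (-4)*(5)) / -2 = -1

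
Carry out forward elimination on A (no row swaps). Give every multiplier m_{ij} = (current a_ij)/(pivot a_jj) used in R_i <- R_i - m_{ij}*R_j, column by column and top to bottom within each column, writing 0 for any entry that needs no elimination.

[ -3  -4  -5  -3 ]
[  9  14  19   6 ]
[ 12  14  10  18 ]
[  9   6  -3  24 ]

multipliers: -3, -4, -3, -1, -3, 1

Forward elimination:
R2 <- R2 - (-3)*R1:  [  0   2   4  -3 ]
R3 <- R3 - (-4)*R1:  [   0   -2  -10    6 ]
R4 <- R4 - (-3)*R1:  [   0   -6  -18   15 ]
R3 <- R3 - (-1)*R2:  [  0   0  -6   3 ]
R4 <- R4 - (-3)*R2:  [  0   0  -6   6 ]
R4 <- R4 - (1)*R3:  [ 0  0  0  3 ]
Multipliers (in order of application): m_{21} = -3, m_{31} = -4, m_{41} = -3, m_{32} = -1, m_{42} = -3, m_{43} = 1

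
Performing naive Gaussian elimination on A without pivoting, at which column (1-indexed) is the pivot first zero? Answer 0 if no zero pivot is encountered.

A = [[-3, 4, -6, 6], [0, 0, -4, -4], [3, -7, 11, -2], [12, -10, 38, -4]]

first zero-pivot column = 2

Naive forward elimination:
R3 <- R3 - (-1)*R1:  [  0  -3   5   4 ]
R4 <- R4 - (-4)*R1:  [  0   6  14  20 ]
Matrix at this point:
[ -3   4  -6   6 ]
[  0   0  -4  -4 ]
[  0  -3   5   4 ]
[  0   6  14  20 ]
Pivot entry (2,2) is zero but row 3 has -3 in column 2 -> naive elimination stops; a row interchange (e.g. R2 <-> R3) would be required here.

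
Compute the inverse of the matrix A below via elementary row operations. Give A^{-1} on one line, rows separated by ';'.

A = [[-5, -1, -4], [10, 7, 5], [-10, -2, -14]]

inverse = [-44/75 -1/25 23/150; 3/5 1/5 -1/10; 1/3 0 -1/6]

Gauss-Jordan on [A | I]:
R1 <- (1/-5)*R1:  [    1   1/5   4/5  |  -1/5     0     0 ]
R2 <- R2 - (10)*R1:  [  0   5  -3  |   2   1   0 ]
R3 <- R3 - (-10)*R1:  [  0   0  -6  |  -2   0   1 ]
R2 <- (1/5)*R2:  [    0     1  -3/5  |   2/5   1/5     0 ]
R1 <- R1 - (1/5)*R2:  [     1      0  23/25  |  -7/25  -1/25      0 ]
R3 <- (1/-6)*R3:  [    0     0     1  |   1/3     0  -1/6 ]
R1 <- R1 - (23/25)*R3:  [      1       0       0  |  -44/75   -1/25  23/150 ]
R2 <- R2 - (-3/5)*R3:  [     0      1      0  |    3/5    1/5  -1/10 ]
Right block of [I | A^{-1}] is the inverse:
[ -44/75  -1/25  23/150 ]
[    3/5    1/5   -1/10 ]
[    1/3      0    -1/6 ]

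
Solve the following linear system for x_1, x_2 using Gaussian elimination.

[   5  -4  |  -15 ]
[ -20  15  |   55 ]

(1, 5)

Forward elimination on [A|b]:
R2 <- R2 - (-4)*R1:  [  0  -1  -5 ]
Row echelon form:
[ 5  -4  |  -15 ]
[ 0  -1  |   -5 ]
Back-substitution:
x_2 = (-5) / -1 = 5
x_1 = (-15 - (-4)*(5)) / 5 = 1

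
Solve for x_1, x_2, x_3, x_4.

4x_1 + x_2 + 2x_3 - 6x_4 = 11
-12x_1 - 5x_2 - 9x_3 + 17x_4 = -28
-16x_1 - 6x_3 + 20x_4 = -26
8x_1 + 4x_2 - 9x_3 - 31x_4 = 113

Forward elimination on [A|b]:
R2 <- R2 - (-3)*R1:  [  0  -2  -3  -1   5 ]
R3 <- R3 - (-4)*R1:  [  0   4   2  -4  18 ]
R4 <- R4 - (2)*R1:  [   0    2  -13  -19   91 ]
R3 <- R3 - (-2)*R2:  [  0   0  -4  -6  28 ]
R4 <- R4 - (-1)*R2:  [   0    0  -16  -20   96 ]
R4 <- R4 - (4)*R3:  [   0    0    0    4  -16 ]
Row echelon form:
[ 4   1   2  -6  |   11 ]
[ 0  -2  -3  -1  |    5 ]
[ 0   0  -4  -6  |   28 ]
[ 0   0   0   4  |  -16 ]
Back-substitution:
x_4 = (-16) / 4 = -4
x_3 = (28 - (-6)*(-4)) / -4 = -1
x_2 = (5 - (-3)*(-1) - (-1)*(-4)) / -2 = 1
x_1 = (11 - (1)*(1) - (2)*(-1) - (-6)*(-4)) / 4 = -3

(-3, 1, -1, -4)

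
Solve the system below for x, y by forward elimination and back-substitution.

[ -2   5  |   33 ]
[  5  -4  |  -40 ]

Forward elimination on [A|b]:
R2 <- R2 - (-5/2)*R1:  [    0  17/2  85/2 ]
Row echelon form:
[ -2     5  |    33 ]
[  0  17/2  |  85/2 ]
Back-substitution:
y = (85/2) / (17/2) = 5
x = (33 - (5)*(5)) / -2 = -4

(-4, 5)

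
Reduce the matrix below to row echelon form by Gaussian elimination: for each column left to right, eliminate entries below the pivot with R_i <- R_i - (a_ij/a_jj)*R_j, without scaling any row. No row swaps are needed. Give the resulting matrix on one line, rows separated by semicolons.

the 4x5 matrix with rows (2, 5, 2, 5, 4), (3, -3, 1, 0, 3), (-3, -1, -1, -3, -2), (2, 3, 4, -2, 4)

REF = [2 5 2 5 4; 0 -21/2 -2 -15/2 -3; 0 0 16/21 -1/7 15/7; 0 0 0 -41/8 -49/8]

Forward elimination:
R2 <- R2 - (3/2)*R1:  [     0  -21/2     -2  -15/2     -3 ]
R3 <- R3 - (-3/2)*R1:  [    0  13/2     2   9/2     4 ]
R4 <- R4 - (1)*R1:  [  0  -2   2  -7   0 ]
R3 <- R3 - (-13/21)*R2:  [     0      0  16/21   -1/7   15/7 ]
R4 <- R4 - (4/21)*R2:  [     0      0  50/21  -39/7    4/7 ]
R4 <- R4 - (25/8)*R3:  [     0      0      0  -41/8  -49/8 ]
Row echelon form:
[ 2      5      2      5      4 ]
[ 0  -21/2     -2  -15/2     -3 ]
[ 0      0  16/21   -1/7   15/7 ]
[ 0      0      0  -41/8  -49/8 ]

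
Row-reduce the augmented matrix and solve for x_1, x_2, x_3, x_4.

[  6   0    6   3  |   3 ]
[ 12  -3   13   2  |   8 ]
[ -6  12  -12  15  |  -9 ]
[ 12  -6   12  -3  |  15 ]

(3, 0, -2, -1)

Forward elimination on [A|b]:
R2 <- R2 - (2)*R1:  [  0  -3   1  -4   2 ]
R3 <- R3 - (-1)*R1:  [  0  12  -6  18  -6 ]
R4 <- R4 - (2)*R1:  [  0  -6   0  -9   9 ]
R3 <- R3 - (-4)*R2:  [  0   0  -2   2   2 ]
R4 <- R4 - (2)*R2:  [  0   0  -2  -1   5 ]
R4 <- R4 - (1)*R3:  [  0   0   0  -3   3 ]
Row echelon form:
[ 6   0   6   3  |  3 ]
[ 0  -3   1  -4  |  2 ]
[ 0   0  -2   2  |  2 ]
[ 0   0   0  -3  |  3 ]
Back-substitution:
x_4 = (3) / -3 = -1
x_3 = (2 - (2)*(-1)) / -2 = -2
x_2 = (2 - (1)*(-2) - (-4)*(-1)) / -3 = 0
x_1 = (3 - (6)*(-2) - (3)*(-1)) / 6 = 3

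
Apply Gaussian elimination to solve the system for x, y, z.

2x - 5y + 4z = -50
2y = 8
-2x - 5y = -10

(-5, 4, -5)

Forward elimination on [A|b]:
R3 <- R3 - (-1)*R1:  [   0  -10    4  -60 ]
R3 <- R3 - (-5)*R2:  [   0    0    4  -20 ]
Row echelon form:
[ 2  -5  4  |  -50 ]
[ 0   2  0  |    8 ]
[ 0   0  4  |  -20 ]
Back-substitution:
z = (-20) / 4 = -5
y = (8) / 2 = 4
x = (-50 - (-5)*(4) - (4)*(-5)) / 2 = -5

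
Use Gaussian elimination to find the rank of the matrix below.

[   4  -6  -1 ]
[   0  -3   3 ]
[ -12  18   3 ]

Row reduction:
R3 <- R3 - (-3)*R1:  [ 0  0  0 ]
Row echelon form:
[ 4  -6  -1 ]
[ 0  -3   3 ]
[ 0   0   0 ]
Nonzero rows / pivot columns: 2

rank(A) = 2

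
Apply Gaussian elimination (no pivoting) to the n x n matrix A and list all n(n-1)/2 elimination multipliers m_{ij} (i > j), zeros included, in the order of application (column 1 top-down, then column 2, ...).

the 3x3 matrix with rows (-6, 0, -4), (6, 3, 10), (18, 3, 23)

multipliers: -1, -3, 1

Forward elimination:
R2 <- R2 - (-1)*R1:  [ 0  3  6 ]
R3 <- R3 - (-3)*R1:  [  0   3  11 ]
R3 <- R3 - (1)*R2:  [ 0  0  5 ]
Multipliers (in order of application): m_{21} = -1, m_{31} = -3, m_{32} = 1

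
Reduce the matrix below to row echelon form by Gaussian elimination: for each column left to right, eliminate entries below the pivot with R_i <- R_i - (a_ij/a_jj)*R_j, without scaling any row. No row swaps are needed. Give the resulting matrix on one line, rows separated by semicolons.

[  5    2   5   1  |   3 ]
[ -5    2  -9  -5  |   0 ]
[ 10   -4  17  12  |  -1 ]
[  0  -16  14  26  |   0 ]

Forward elimination:
R2 <- R2 - (-1)*R1:  [  0   4  -4  -4   3 ]
R3 <- R3 - (2)*R1:  [  0  -8   7  10  -7 ]
R3 <- R3 - (-2)*R2:  [  0   0  -1   2  -1 ]
R4 <- R4 - (-4)*R2:  [  0   0  -2  10  12 ]
R4 <- R4 - (2)*R3:  [  0   0   0   6  14 ]
Row echelon form:
[ 5  2   5   1  |   3 ]
[ 0  4  -4  -4  |   3 ]
[ 0  0  -1   2  |  -1 ]
[ 0  0   0   6  |  14 ]

REF = [5 2 5 1 3; 0 4 -4 -4 3; 0 0 -1 2 -1; 0 0 0 6 14]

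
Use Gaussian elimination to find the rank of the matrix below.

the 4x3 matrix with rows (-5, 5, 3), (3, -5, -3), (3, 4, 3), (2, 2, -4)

Row reduction:
R2 <- R2 - (-3/5)*R1:  [    0    -2  -6/5 ]
R3 <- R3 - (-3/5)*R1:  [    0     7  24/5 ]
R4 <- R4 - (-2/5)*R1:  [     0      4  -14/5 ]
R3 <- R3 - (-7/2)*R2:  [   0    0  3/5 ]
R4 <- R4 - (-2)*R2:  [     0      0  -26/5 ]
R4 <- R4 - (-26/3)*R3:  [ 0  0  0 ]
Row echelon form:
[ -5   5     3 ]
[  0  -2  -6/5 ]
[  0   0   3/5 ]
[  0   0     0 ]
Nonzero rows / pivot columns: 3

rank(A) = 3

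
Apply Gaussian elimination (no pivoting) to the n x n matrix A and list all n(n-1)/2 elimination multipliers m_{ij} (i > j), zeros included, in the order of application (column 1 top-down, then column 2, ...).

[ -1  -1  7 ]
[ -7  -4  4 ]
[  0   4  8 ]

Forward elimination:
R2 <- R2 - (7)*R1:  [   0    3  -45 ]
R3: entry in column 1 is already 0 -> m_{31} = 0 (no row operation needed)
R3 <- R3 - (4/3)*R2:  [  0   0  68 ]
Multipliers (in order of application): m_{21} = 7, m_{31} = 0, m_{32} = 4/3

multipliers: 7, 0, 4/3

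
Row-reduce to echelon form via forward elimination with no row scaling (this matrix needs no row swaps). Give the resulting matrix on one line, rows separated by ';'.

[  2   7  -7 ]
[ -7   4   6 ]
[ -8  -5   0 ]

REF = [2 7 -7; 0 57/2 -37/2; 0 0 -745/57]

Forward elimination:
R2 <- R2 - (-7/2)*R1:  [     0   57/2  -37/2 ]
R3 <- R3 - (-4)*R1:  [   0   23  -28 ]
R3 <- R3 - (46/57)*R2:  [       0        0  -745/57 ]
Row echelon form:
[ 2     7       -7 ]
[ 0  57/2    -37/2 ]
[ 0     0  -745/57 ]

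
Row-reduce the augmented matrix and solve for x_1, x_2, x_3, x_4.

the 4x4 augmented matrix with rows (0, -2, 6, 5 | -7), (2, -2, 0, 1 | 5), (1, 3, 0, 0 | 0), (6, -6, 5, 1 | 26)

Forward elimination on [A|b]:
R1 <-> R2   (pivot in column 1 was zero)
[ 2  -2  0  1   5 ]
[ 0  -2  6  5  -7 ]
[ 1   3  0  0   0 ]
[ 6  -6  5  1  26 ]
R3 <- R3 - (1/2)*R1:  [    0     4     0  -1/2  -5/2 ]
R4 <- R4 - (3)*R1:  [  0   0   5  -2  11 ]
R3 <- R3 - (-2)*R2:  [     0      0     12   19/2  -33/2 ]
R4 <- R4 - (5/12)*R3:  [       0        0        0  -143/24    143/8 ]
Row echelon form:
[ 2  -2   0        1  |      5 ]
[ 0  -2   6        5  |     -7 ]
[ 0   0  12     19/2  |  -33/2 ]
[ 0   0   0  -143/24  |  143/8 ]
Back-substitution:
x_4 = (143/8) / (-143/24) = -3
x_3 = (-33/2 - (19/2)*(-3)) / 12 = 1
x_2 = (-7 - (6)*(1) - (5)*(-3)) / -2 = -1
x_1 = (5 - (-2)*(-1) - (1)*(-3)) / 2 = 3

(3, -1, 1, -3)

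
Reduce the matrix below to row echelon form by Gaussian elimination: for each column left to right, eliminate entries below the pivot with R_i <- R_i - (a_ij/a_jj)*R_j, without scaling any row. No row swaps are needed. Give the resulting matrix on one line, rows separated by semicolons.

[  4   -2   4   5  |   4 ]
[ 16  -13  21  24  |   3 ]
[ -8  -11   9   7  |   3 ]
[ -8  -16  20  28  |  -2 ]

Forward elimination:
R2 <- R2 - (4)*R1:  [   0   -5    5    4  -13 ]
R3 <- R3 - (-2)*R1:  [   0  -15   17   17   11 ]
R4 <- R4 - (-2)*R1:  [   0  -20   28   38    6 ]
R3 <- R3 - (3)*R2:  [  0   0   2   5  50 ]
R4 <- R4 - (4)*R2:  [  0   0   8  22  58 ]
R4 <- R4 - (4)*R3:  [    0     0     0     2  -142 ]
Row echelon form:
[ 4  -2  4  5  |     4 ]
[ 0  -5  5  4  |   -13 ]
[ 0   0  2  5  |    50 ]
[ 0   0  0  2  |  -142 ]

REF = [4 -2 4 5 4; 0 -5 5 4 -13; 0 0 2 5 50; 0 0 0 2 -142]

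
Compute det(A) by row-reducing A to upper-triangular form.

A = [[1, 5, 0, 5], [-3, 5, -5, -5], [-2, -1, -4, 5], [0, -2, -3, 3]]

Forward elimination:
R2 <- R2 - (-3)*R1:  [  0  20  -5  10 ]
R3 <- R3 - (-2)*R1:  [  0   9  -4  15 ]
R3 <- R3 - (9/20)*R2:  [    0     0  -7/4  21/2 ]
R4 <- R4 - (-1/10)*R2:  [    0     0  -7/2     4 ]
R4 <- R4 - (2)*R3:  [   0    0    0  -17 ]
Upper-triangular form:
[ 1   5     0     5 ]
[ 0  20    -5    10 ]
[ 0   0  -7/4  21/2 ]
[ 0   0     0   -17 ]
det(A) = (-1)^0 * (1) * (20) * (-7/4) * (-17) = 595  (0 row swaps -> sign +1)

det(A) = 595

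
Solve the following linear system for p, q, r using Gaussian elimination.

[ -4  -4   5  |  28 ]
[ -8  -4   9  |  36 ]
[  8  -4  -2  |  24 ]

(2, -4, 4)

Forward elimination on [A|b]:
R2 <- R2 - (2)*R1:  [   0    4   -1  -20 ]
R3 <- R3 - (-2)*R1:  [   0  -12    8   80 ]
R3 <- R3 - (-3)*R2:  [  0   0   5  20 ]
Row echelon form:
[ -4  -4   5  |   28 ]
[  0   4  -1  |  -20 ]
[  0   0   5  |   20 ]
Back-substitution:
r = (20) / 5 = 4
q = (-20 - (-1)*(4)) / 4 = -4
p = (28 - (-4)*(-4) - (5)*(4)) / -4 = 2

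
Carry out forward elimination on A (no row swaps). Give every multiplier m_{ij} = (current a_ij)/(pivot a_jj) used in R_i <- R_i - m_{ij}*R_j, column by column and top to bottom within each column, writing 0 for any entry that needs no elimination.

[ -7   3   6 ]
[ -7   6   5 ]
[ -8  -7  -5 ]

Forward elimination:
R2 <- R2 - (1)*R1:  [  0   3  -1 ]
R3 <- R3 - (8/7)*R1:  [     0  -73/7  -83/7 ]
R3 <- R3 - (-73/21)*R2:  [     0      0  -46/3 ]
Multipliers (in order of application): m_{21} = 1, m_{31} = 8/7, m_{32} = -73/21

multipliers: 1, 8/7, -73/21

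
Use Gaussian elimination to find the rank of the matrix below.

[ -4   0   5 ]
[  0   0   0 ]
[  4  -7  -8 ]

Row reduction:
R3 <- R3 - (-1)*R1:  [  0  -7  -3 ]
R2 <-> R3   (pivot in column 2 was zero)
[ -4   0   5 ]
[  0  -7  -3 ]
[  0   0   0 ]
Row echelon form:
[ -4   0   5 ]
[  0  -7  -3 ]
[  0   0   0 ]
Nonzero rows / pivot columns: 2

rank(A) = 2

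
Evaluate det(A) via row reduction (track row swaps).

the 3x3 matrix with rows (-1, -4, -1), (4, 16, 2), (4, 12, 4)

det(A) = 8

Forward elimination:
R2 <- R2 - (-4)*R1:  [  0   0  -2 ]
R3 <- R3 - (-4)*R1:  [  0  -4   0 ]
R2 <-> R3   (pivot in column 2 was zero)
[ -1  -4  -1 ]
[  0  -4   0 ]
[  0   0  -2 ]
Upper-triangular form:
[ -1  -4  -1 ]
[  0  -4   0 ]
[  0   0  -2 ]
det(A) = (-1)^1 * (-1) * (-4) * (-2) = 8  (1 row swap -> sign -1)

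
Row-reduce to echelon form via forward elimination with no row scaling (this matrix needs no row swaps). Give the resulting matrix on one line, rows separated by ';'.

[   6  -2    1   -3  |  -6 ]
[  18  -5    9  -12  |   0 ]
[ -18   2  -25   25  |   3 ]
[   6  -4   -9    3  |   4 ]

Forward elimination:
R2 <- R2 - (3)*R1:  [  0   1   6  -3  18 ]
R3 <- R3 - (-3)*R1:  [   0   -4  -22   16  -15 ]
R4 <- R4 - (1)*R1:  [   0   -2  -10    6   10 ]
R3 <- R3 - (-4)*R2:  [  0   0   2   4  57 ]
R4 <- R4 - (-2)*R2:  [  0   0   2   0  46 ]
R4 <- R4 - (1)*R3:  [   0    0    0   -4  -11 ]
Row echelon form:
[ 6  -2  1  -3  |   -6 ]
[ 0   1  6  -3  |   18 ]
[ 0   0  2   4  |   57 ]
[ 0   0  0  -4  |  -11 ]

REF = [6 -2 1 -3 -6; 0 1 6 -3 18; 0 0 2 4 57; 0 0 0 -4 -11]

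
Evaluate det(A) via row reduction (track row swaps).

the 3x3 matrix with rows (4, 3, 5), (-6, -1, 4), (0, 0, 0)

det(A) = 0

Forward elimination:
R2 <- R2 - (-3/2)*R1:  [    0   7/2  23/2 ]
Upper-triangular form:
[ 4    3     5 ]
[ 0  7/2  23/2 ]
[ 0    0     0 ]
det(A) = (-1)^0 * (4) * (7/2) * (0) = 0  (0 row swaps -> sign +1)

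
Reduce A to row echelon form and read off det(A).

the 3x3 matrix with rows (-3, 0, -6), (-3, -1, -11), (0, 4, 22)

det(A) = 6

Forward elimination:
R2 <- R2 - (1)*R1:  [  0  -1  -5 ]
R3 <- R3 - (-4)*R2:  [ 0  0  2 ]
Upper-triangular form:
[ -3   0  -6 ]
[  0  -1  -5 ]
[  0   0   2 ]
det(A) = (-1)^0 * (-3) * (-1) * (2) = 6  (0 row swaps -> sign +1)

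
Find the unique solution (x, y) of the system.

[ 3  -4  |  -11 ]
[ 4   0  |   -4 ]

(-1, 2)

Forward elimination on [A|b]:
R2 <- R2 - (4/3)*R1:  [    0  16/3  32/3 ]
Row echelon form:
[ 3    -4  |   -11 ]
[ 0  16/3  |  32/3 ]
Back-substitution:
y = (32/3) / (16/3) = 2
x = (-11 - (-4)*(2)) / 3 = -1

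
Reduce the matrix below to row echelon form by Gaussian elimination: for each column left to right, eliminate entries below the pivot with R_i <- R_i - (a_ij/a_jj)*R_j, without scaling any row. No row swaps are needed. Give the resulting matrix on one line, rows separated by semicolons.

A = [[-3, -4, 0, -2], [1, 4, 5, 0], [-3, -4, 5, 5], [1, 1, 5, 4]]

REF = [-3 -4 0 -2; 0 8/3 5 -2/3; 0 0 5 7; 0 0 0 -37/8]

Forward elimination:
R2 <- R2 - (-1/3)*R1:  [    0   8/3     5  -2/3 ]
R3 <- R3 - (1)*R1:  [ 0  0  5  7 ]
R4 <- R4 - (-1/3)*R1:  [    0  -1/3     5  10/3 ]
R4 <- R4 - (-1/8)*R2:  [    0     0  45/8  13/4 ]
R4 <- R4 - (9/8)*R3:  [     0      0      0  -37/8 ]
Row echelon form:
[ -3   -4  0     -2 ]
[  0  8/3  5   -2/3 ]
[  0    0  5      7 ]
[  0    0  0  -37/8 ]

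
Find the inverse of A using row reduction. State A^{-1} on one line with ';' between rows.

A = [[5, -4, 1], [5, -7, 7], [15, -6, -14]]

inverse = [28/15 -62/75 -7/25; 7/3 -17/15 -2/5; 1 -2/5 -1/5]

Gauss-Jordan on [A | I]:
R1 <- (1/5)*R1:  [    1  -4/5   1/5  |   1/5     0     0 ]
R2 <- R2 - (5)*R1:  [  0  -3   6  |  -1   1   0 ]
R3 <- R3 - (15)*R1:  [   0    6  -17  |   -3    0    1 ]
R2 <- (1/-3)*R2:  [    0     1    -2  |   1/3  -1/3     0 ]
R1 <- R1 - (-4/5)*R2:  [     1      0   -7/5  |   7/15  -4/15      0 ]
R3 <- R3 - (6)*R2:  [  0   0  -5  |  -5   2   1 ]
R3 <- (1/-5)*R3:  [    0     0     1  |     1  -2/5  -1/5 ]
R1 <- R1 - (-7/5)*R3:  [      1       0       0  |   28/15  -62/75   -7/25 ]
R2 <- R2 - (-2)*R3:  [      0       1       0  |     7/3  -17/15    -2/5 ]
Right block of [I | A^{-1}] is the inverse:
[ 28/15  -62/75  -7/25 ]
[   7/3  -17/15   -2/5 ]
[     1    -2/5   -1/5 ]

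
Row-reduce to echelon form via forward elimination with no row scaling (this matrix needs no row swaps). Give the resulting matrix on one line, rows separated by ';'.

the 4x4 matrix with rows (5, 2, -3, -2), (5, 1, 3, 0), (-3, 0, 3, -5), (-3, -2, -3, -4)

REF = [5 2 -3 -2; 0 -1 6 2; 0 0 42/5 -19/5; 0 0 0 -78/7]

Forward elimination:
R2 <- R2 - (1)*R1:  [  0  -1   6   2 ]
R3 <- R3 - (-3/5)*R1:  [     0    6/5    6/5  -31/5 ]
R4 <- R4 - (-3/5)*R1:  [     0   -4/5  -24/5  -26/5 ]
R3 <- R3 - (-6/5)*R2:  [     0      0   42/5  -19/5 ]
R4 <- R4 - (4/5)*R2:  [     0      0  -48/5  -34/5 ]
R4 <- R4 - (-8/7)*R3:  [     0      0      0  -78/7 ]
Row echelon form:
[ 5   2    -3     -2 ]
[ 0  -1     6      2 ]
[ 0   0  42/5  -19/5 ]
[ 0   0     0  -78/7 ]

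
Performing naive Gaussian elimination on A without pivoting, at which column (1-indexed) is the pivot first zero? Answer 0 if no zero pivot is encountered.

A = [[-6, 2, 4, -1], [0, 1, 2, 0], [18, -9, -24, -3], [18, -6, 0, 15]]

first zero-pivot column = 4

Naive forward elimination:
R3 <- R3 - (-3)*R1:  [   0   -3  -12   -6 ]
R4 <- R4 - (-3)*R1:  [  0   0  12  12 ]
R3 <- R3 - (-3)*R2:  [  0   0  -6  -6 ]
R4 <- R4 - (-2)*R3:  [ 0  0  0  0 ]
Matrix at this point:
[ -6  2   4  -1 ]
[  0  1   2   0 ]
[  0  0  -6  -6 ]
[  0  0   0   0 ]
Pivot entry (4,4) in the last row is zero and there are no rows below to swap with -> zero pivot in column 4 (A is singular).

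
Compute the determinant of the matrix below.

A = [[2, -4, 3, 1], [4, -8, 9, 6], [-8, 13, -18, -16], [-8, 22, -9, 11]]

Forward elimination:
R2 <- R2 - (2)*R1:  [ 0  0  3  4 ]
R3 <- R3 - (-4)*R1:  [   0   -3   -6  -12 ]
R4 <- R4 - (-4)*R1:  [  0   6   3  15 ]
R2 <-> R3   (pivot in column 2 was zero)
[ 2  -4   3    1 ]
[ 0  -3  -6  -12 ]
[ 0   0   3    4 ]
[ 0   6   3   15 ]
R4 <- R4 - (-2)*R2:  [  0   0  -9  -9 ]
R4 <- R4 - (-3)*R3:  [ 0  0  0  3 ]
Upper-triangular form:
[ 2  -4   3    1 ]
[ 0  -3  -6  -12 ]
[ 0   0   3    4 ]
[ 0   0   0    3 ]
det(A) = (-1)^1 * (2) * (-3) * (3) * (3) = 54  (1 row swap -> sign -1)

det(A) = 54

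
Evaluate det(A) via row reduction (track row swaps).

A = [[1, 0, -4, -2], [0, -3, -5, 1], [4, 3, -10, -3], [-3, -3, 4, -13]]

Forward elimination:
R3 <- R3 - (4)*R1:  [ 0  3  6  5 ]
R4 <- R4 - (-3)*R1:  [   0   -3   -8  -19 ]
R3 <- R3 - (-1)*R2:  [ 0  0  1  6 ]
R4 <- R4 - (1)*R2:  [   0    0   -3  -20 ]
R4 <- R4 - (-3)*R3:  [  0   0   0  -2 ]
Upper-triangular form:
[ 1   0  -4  -2 ]
[ 0  -3  -5   1 ]
[ 0   0   1   6 ]
[ 0   0   0  -2 ]
det(A) = (-1)^0 * (1) * (-3) * (1) * (-2) = 6  (0 row swaps -> sign +1)

det(A) = 6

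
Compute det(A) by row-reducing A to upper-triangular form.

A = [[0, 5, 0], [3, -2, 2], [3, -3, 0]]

det(A) = 30

Forward elimination:
R1 <-> R2   (pivot in column 1 was zero)
[ 3  -2  2 ]
[ 0   5  0 ]
[ 3  -3  0 ]
R3 <- R3 - (1)*R1:  [  0  -1  -2 ]
R3 <- R3 - (-1/5)*R2:  [  0   0  -2 ]
Upper-triangular form:
[ 3  -2   2 ]
[ 0   5   0 ]
[ 0   0  -2 ]
det(A) = (-1)^1 * (3) * (5) * (-2) = 30  (1 row swap -> sign -1)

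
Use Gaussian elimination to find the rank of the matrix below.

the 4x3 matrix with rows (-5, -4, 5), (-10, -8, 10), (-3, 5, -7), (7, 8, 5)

rank(A) = 3

Row reduction:
R2 <- R2 - (2)*R1:  [ 0  0  0 ]
R3 <- R3 - (3/5)*R1:  [    0  37/5   -10 ]
R4 <- R4 - (-7/5)*R1:  [    0  12/5    12 ]
R2 <-> R3   (pivot in column 2 was zero)
[ -5    -4    5 ]
[  0  37/5  -10 ]
[  0     0    0 ]
[  0  12/5   12 ]
R4 <- R4 - (12/37)*R2:  [      0       0  564/37 ]
R3 <-> R4   (pivot in column 3 was zero)
[ -5    -4       5 ]
[  0  37/5     -10 ]
[  0     0  564/37 ]
[  0     0       0 ]
Row echelon form:
[ -5    -4       5 ]
[  0  37/5     -10 ]
[  0     0  564/37 ]
[  0     0       0 ]
Nonzero rows / pivot columns: 3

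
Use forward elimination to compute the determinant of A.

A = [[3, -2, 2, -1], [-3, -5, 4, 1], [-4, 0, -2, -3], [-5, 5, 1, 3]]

Forward elimination:
R2 <- R2 - (-1)*R1:  [  0  -7   6   0 ]
R3 <- R3 - (-4/3)*R1:  [     0   -8/3    2/3  -13/3 ]
R4 <- R4 - (-5/3)*R1:  [    0   5/3  13/3   4/3 ]
R3 <- R3 - (8/21)*R2:  [      0       0  -34/21   -13/3 ]
R4 <- R4 - (-5/21)*R2:  [      0       0  121/21     4/3 ]
R4 <- R4 - (-121/34)*R3:  [       0        0        0  -479/34 ]
Upper-triangular form:
[ 3  -2       2       -1 ]
[ 0  -7       6        0 ]
[ 0   0  -34/21    -13/3 ]
[ 0   0       0  -479/34 ]
det(A) = (-1)^0 * (3) * (-7) * (-34/21) * (-479/34) = -479  (0 row swaps -> sign +1)

det(A) = -479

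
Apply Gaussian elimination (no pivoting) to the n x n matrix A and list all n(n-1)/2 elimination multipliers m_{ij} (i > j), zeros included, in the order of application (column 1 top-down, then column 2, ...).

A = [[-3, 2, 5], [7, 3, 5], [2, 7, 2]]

Forward elimination:
R2 <- R2 - (-7/3)*R1:  [    0  23/3  50/3 ]
R3 <- R3 - (-2/3)*R1:  [    0  25/3  16/3 ]
R3 <- R3 - (25/23)*R2:  [       0        0  -294/23 ]
Multipliers (in order of application): m_{21} = -7/3, m_{31} = -2/3, m_{32} = 25/23

multipliers: -7/3, -2/3, 25/23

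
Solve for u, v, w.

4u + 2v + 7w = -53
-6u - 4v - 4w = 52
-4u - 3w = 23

Forward elimination on [A|b]:
R2 <- R2 - (-3/2)*R1:  [     0     -1   13/2  -55/2 ]
R3 <- R3 - (-1)*R1:  [   0    2    4  -30 ]
R3 <- R3 - (-2)*R2:  [   0    0   17  -85 ]
Row echelon form:
[ 4   2     7  |    -53 ]
[ 0  -1  13/2  |  -55/2 ]
[ 0   0    17  |    -85 ]
Back-substitution:
w = (-85) / 17 = -5
v = (-55/2 - (13/2)*(-5)) / -1 = -5
u = (-53 - (2)*(-5) - (7)*(-5)) / 4 = -2

(-2, -5, -5)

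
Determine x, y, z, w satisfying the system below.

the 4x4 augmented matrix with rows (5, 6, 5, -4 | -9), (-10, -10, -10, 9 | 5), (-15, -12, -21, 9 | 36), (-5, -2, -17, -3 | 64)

(2, -4, -3, -5)

Forward elimination on [A|b]:
R2 <- R2 - (-2)*R1:  [   0    2    0    1  -13 ]
R3 <- R3 - (-3)*R1:  [  0   6  -6  -3   9 ]
R4 <- R4 - (-1)*R1:  [   0    4  -12   -7   55 ]
R3 <- R3 - (3)*R2:  [  0   0  -6  -6  48 ]
R4 <- R4 - (2)*R2:  [   0    0  -12   -9   81 ]
R4 <- R4 - (2)*R3:  [   0    0    0    3  -15 ]
Row echelon form:
[ 5  6   5  -4  |   -9 ]
[ 0  2   0   1  |  -13 ]
[ 0  0  -6  -6  |   48 ]
[ 0  0   0   3  |  -15 ]
Back-substitution:
w = (-15) / 3 = -5
z = (48 - (-6)*(-5)) / -6 = -3
y = (-13 - (1)*(-5)) / 2 = -4
x = (-9 - (6)*(-4) - (5)*(-3) - (-4)*(-5)) / 5 = 2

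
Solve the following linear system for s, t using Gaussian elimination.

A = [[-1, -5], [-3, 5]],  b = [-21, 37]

(-4, 5)

Forward elimination on [A|b]:
R2 <- R2 - (3)*R1:  [   0   20  100 ]
Row echelon form:
[ -1  -5  |  -21 ]
[  0  20  |  100 ]
Back-substitution:
t = (100) / 20 = 5
s = (-21 - (-5)*(5)) / -1 = -4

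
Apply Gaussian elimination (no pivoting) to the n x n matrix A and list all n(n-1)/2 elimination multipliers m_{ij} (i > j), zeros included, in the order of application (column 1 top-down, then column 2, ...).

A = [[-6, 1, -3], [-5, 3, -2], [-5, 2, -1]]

multipliers: 5/6, 5/6, 7/13

Forward elimination:
R2 <- R2 - (5/6)*R1:  [    0  13/6   1/2 ]
R3 <- R3 - (5/6)*R1:  [   0  7/6  3/2 ]
R3 <- R3 - (7/13)*R2:  [     0      0  16/13 ]
Multipliers (in order of application): m_{21} = 5/6, m_{31} = 5/6, m_{32} = 7/13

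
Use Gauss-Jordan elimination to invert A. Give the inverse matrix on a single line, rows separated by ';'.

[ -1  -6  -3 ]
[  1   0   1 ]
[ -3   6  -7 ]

Gauss-Jordan on [A | I]:
R1 <- (1/-1)*R1:  [  1   6   3  |  -1   0   0 ]
R2 <- R2 - (1)*R1:  [  0  -6  -2  |   1   1   0 ]
R3 <- R3 - (-3)*R1:  [  0  24   2  |  -3   0   1 ]
R2 <- (1/-6)*R2:  [    0     1   1/3  |  -1/6  -1/6     0 ]
R1 <- R1 - (6)*R2:  [ 1  0  1  |  0  1  0 ]
R3 <- R3 - (24)*R2:  [  0   0  -6  |   1   4   1 ]
R3 <- (1/-6)*R3:  [    0     0     1  |  -1/6  -2/3  -1/6 ]
R1 <- R1 - (1)*R3:  [   1    0    0  |  1/6  5/3  1/6 ]
R2 <- R2 - (1/3)*R3:  [    0     1     0  |  -1/9  1/18  1/18 ]
Right block of [I | A^{-1}] is the inverse:
[  1/6   5/3   1/6 ]
[ -1/9  1/18  1/18 ]
[ -1/6  -2/3  -1/6 ]

inverse = [1/6 5/3 1/6; -1/9 1/18 1/18; -1/6 -2/3 -1/6]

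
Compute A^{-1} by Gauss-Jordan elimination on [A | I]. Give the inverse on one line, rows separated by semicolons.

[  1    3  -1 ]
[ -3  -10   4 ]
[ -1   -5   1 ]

inverse = [5 1 1; -1/2 0 -1/2; 5/2 1 -1/2]

Gauss-Jordan on [A | I]:
R2 <- R2 - (-3)*R1:  [  0  -1   1  |   3   1   0 ]
R3 <- R3 - (-1)*R1:  [  0  -2   0  |   1   0   1 ]
R2 <- (1/-1)*R2:  [  0   1  -1  |  -3  -1   0 ]
R1 <- R1 - (3)*R2:  [  1   0   2  |  10   3   0 ]
R3 <- R3 - (-2)*R2:  [  0   0  -2  |  -5  -2   1 ]
R3 <- (1/-2)*R3:  [    0     0     1  |   5/2     1  -1/2 ]
R1 <- R1 - (2)*R3:  [ 1  0  0  |  5  1  1 ]
R2 <- R2 - (-1)*R3:  [    0     1     0  |  -1/2     0  -1/2 ]
Right block of [I | A^{-1}] is the inverse:
[    5  1     1 ]
[ -1/2  0  -1/2 ]
[  5/2  1  -1/2 ]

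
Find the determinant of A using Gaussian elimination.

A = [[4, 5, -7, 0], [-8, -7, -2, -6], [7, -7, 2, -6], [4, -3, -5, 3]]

det(A) = -7419

Forward elimination:
R2 <- R2 - (-2)*R1:  [   0    3  -16   -6 ]
R3 <- R3 - (7/4)*R1:  [     0  -63/4   57/4     -6 ]
R4 <- R4 - (1)*R1:  [  0  -8   2   3 ]
R3 <- R3 - (-21/4)*R2:  [      0       0  -279/4   -75/2 ]
R4 <- R4 - (-8/3)*R2:  [      0       0  -122/3     -13 ]
R4 <- R4 - (488/837)*R3:  [        0         0         0  2473/279 ]
Upper-triangular form:
[ 4  5      -7         0 ]
[ 0  3     -16        -6 ]
[ 0  0  -279/4     -75/2 ]
[ 0  0       0  2473/279 ]
det(A) = (-1)^0 * (4) * (3) * (-279/4) * (2473/279) = -7419  (0 row swaps -> sign +1)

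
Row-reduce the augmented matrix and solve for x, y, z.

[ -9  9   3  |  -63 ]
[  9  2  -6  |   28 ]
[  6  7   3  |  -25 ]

(2, -4, -3)

Forward elimination on [A|b]:
R2 <- R2 - (-1)*R1:  [   0   11   -3  -35 ]
R3 <- R3 - (-2/3)*R1:  [   0   13    5  -67 ]
R3 <- R3 - (13/11)*R2:  [       0        0    94/11  -282/11 ]
Row echelon form:
[ -9   9      3  |      -63 ]
[  0  11     -3  |      -35 ]
[  0   0  94/11  |  -282/11 ]
Back-substitution:
z = (-282/11) / (94/11) = -3
y = (-35 - (-3)*(-3)) / 11 = -4
x = (-63 - (9)*(-4) - (3)*(-3)) / -9 = 2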